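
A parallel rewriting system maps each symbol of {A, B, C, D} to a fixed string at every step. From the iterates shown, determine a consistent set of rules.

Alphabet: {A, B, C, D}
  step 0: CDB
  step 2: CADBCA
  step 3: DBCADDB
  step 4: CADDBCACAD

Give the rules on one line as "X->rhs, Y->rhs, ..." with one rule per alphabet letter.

  step 3 ⇒ step 4: DBCADDB ⇒ CA·D·D·B·CA·CA·D
    A ↦ B
    B ↦ D
    C ↦ D
    D ↦ CA

A->B, B->D, C->D, D->CA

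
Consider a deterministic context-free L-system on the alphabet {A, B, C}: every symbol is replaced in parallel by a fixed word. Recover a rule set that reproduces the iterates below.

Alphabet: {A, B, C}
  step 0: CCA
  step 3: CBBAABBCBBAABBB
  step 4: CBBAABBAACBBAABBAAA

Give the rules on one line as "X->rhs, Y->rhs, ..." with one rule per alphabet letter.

  step 3 ⇒ step 4: CBBAABBCBBAABBB ⇒ CBB·A·A·B·B·A·A·CBB·A·A·B·B·A·A·A
    A ↦ B
    B ↦ A
    C ↦ CBB

A->B, B->A, C->CBB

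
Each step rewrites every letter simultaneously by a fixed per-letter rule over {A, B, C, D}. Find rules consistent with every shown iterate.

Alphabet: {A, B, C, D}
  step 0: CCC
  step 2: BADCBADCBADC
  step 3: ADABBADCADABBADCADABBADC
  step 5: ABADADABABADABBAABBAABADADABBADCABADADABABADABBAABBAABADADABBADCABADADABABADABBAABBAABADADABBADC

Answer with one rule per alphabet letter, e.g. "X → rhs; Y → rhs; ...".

A->AB, B->AD, C->DC, D->BA

  step 2 ⇒ step 3: BADCBADCBADC ⇒ AD·AB·BA·DC·AD·AB·BA·DC·AD·AB·BA·DC
    A ↦ AB
    B ↦ AD
    C ↦ DC
    D ↦ BA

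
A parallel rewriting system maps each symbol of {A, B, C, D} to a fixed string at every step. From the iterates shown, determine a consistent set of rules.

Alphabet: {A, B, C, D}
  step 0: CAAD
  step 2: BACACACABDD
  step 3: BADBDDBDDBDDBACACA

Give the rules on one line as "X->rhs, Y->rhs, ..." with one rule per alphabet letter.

  step 2 ⇒ step 3: BACACACABDD ⇒ BA·D·BD·D·BD·D·BD·D·BA·CA·CA
    A ↦ D
    B ↦ BA
    C ↦ BD
    D ↦ CA

A->D, B->BA, C->BD, D->CA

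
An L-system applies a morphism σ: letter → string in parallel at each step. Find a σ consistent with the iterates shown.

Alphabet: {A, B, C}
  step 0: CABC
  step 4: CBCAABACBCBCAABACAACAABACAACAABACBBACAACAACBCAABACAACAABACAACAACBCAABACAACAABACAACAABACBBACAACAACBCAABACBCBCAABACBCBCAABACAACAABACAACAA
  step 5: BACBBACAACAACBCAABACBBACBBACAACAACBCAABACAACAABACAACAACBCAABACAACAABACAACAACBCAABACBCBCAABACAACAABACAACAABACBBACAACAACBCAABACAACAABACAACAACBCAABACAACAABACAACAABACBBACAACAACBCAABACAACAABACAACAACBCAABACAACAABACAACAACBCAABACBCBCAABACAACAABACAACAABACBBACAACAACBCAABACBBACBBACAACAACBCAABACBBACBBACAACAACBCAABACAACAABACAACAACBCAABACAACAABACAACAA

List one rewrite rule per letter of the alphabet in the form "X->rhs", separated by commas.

A->CAA, B->CB, C->BA

  step 4 ⇒ step 5: CBCAABACBCBCAABACAACAABACAACAABACBBACAACAACBCAABACAACAABACAACAACBCAABACAACAABACAACAABACBBACAACAACBCAABACBCBCAABACBCBCAABACAACAABACAACAA ⇒ BA·CB·BA·CAA·CAA·CB·CAA·BA·CB·BA·CB·BA·CAA·CAA·CB·CAA·BA·CAA·CAA·BA·CAA·CAA·CB·CAA·BA·CAA·CAA·BA·CAA·CAA·CB·CAA·BA·CB·CB·CAA·BA·CAA·CAA·BA·CAA·CAA·BA·CB·BA·CAA·CAA·CB·CAA·BA·CAA·CAA·BA·CAA·CAA·CB·CAA·BA·CAA·CAA·BA·CAA·CAA·BA·CB·BA·CAA·CAA·CB·CAA·BA·CAA·CAA·BA·CAA·CAA·CB·CAA·BA·CAA·CAA·BA·CAA·CAA·CB·CAA·BA·CB·CB·CAA·BA·CAA·CAA·BA·CAA·CAA·BA·CB·BA·CAA·CAA·CB·CAA·BA·CB·BA·CB·BA·CAA·CAA·CB·CAA·BA·CB·BA·CB·BA·CAA·CAA·CB·CAA·BA·CAA·CAA·BA·CAA·CAA·CB·CAA·BA·CAA·CAA·BA·CAA·CAA
    A ↦ CAA
    B ↦ CB
    C ↦ BA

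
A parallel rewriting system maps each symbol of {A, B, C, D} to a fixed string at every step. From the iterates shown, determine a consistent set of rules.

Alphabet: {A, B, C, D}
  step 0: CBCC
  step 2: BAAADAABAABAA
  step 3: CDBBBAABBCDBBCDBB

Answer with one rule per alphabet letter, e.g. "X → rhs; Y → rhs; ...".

A->B, B->CD, C->AD, D->AA

  step 2 ⇒ step 3: BAAADAABAABAA ⇒ CD·B·B·B·AA·B·B·CD·B·B·CD·B·B
    A ↦ B
    B ↦ CD
    D ↦ AA
    C ↦ AD  (constrained at step 0)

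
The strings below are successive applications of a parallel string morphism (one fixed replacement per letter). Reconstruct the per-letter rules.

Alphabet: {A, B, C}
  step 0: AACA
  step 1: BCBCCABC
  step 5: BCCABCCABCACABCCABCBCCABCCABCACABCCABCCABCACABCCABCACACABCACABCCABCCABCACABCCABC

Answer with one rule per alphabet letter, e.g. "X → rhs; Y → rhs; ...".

A->BC, B->A, C->CA

  step 0 ⇒ step 1: AACA ⇒ BC·BC·CA·BC
    A ↦ BC
    C ↦ CA
    B ↦ A  (constrained at step 1)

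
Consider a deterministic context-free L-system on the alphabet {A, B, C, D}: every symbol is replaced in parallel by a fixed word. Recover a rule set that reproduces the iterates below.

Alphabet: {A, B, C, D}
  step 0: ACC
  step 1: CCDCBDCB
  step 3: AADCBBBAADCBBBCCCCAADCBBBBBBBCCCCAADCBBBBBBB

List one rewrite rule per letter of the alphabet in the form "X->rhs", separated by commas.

  step 0 ⇒ step 1: ACC ⇒ CC·DCB·DCB
    A ↦ CC
    C ↦ DCB
    B ↦ BB  (constrained at step 1)
    D ↦ AA  (constrained at step 1)

A->CC, B->BB, C->DCB, D->AA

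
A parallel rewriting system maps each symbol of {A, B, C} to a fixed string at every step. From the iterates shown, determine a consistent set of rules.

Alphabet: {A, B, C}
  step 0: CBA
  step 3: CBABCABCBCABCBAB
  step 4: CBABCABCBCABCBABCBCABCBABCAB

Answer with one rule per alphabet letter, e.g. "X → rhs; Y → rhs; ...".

  step 3 ⇒ step 4: CBABCABCBCABCBAB ⇒ CB·AB·C·AB·CB·C·AB·CB·AB·CB·C·AB·CB·AB·C·AB
    A ↦ C
    B ↦ AB
    C ↦ CB

A->C, B->AB, C->CB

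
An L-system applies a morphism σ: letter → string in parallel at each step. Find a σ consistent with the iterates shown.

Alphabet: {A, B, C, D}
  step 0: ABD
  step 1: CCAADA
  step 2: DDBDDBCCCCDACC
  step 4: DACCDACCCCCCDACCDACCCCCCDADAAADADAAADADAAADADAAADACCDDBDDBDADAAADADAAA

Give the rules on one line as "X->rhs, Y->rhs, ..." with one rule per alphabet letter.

  step 1 ⇒ step 2: CCAADA ⇒ DDB·DDB·CC·CC·DA·CC
    A ↦ CC
    C ↦ DDB
    D ↦ DA
  step 0 ⇒ step 1: ABD ⇒ CC·AA·DA
    B ↦ AA

A->CC, B->AA, C->DDB, D->DA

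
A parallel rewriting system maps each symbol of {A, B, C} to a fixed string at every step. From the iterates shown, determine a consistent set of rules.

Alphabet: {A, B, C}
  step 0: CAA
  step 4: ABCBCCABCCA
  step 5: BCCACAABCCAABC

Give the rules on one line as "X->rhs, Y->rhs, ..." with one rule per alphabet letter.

A->BC, B->C, C->A

  step 4 ⇒ step 5: ABCBCCABCCA ⇒ BC·C·A·C·A·A·BC·C·A·A·BC
    A ↦ BC
    B ↦ C
    C ↦ A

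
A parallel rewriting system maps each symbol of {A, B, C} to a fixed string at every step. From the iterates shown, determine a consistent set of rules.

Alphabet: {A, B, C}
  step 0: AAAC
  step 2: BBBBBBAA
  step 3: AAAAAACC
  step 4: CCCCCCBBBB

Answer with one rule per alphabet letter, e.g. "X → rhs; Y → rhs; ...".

A->C, B->A, C->BB

  step 3 ⇒ step 4: AAAAAACC ⇒ C·C·C·C·C·C·BB·BB
    A ↦ C
    C ↦ BB
  step 2 ⇒ step 3: BBBBBBAA ⇒ A·A·A·A·A·A·C·C
    B ↦ A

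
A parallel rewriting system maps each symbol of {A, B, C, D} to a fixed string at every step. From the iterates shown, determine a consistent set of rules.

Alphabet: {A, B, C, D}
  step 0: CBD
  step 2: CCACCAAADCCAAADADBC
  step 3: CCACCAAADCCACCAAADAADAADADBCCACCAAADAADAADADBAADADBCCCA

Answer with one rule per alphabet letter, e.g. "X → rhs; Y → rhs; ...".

  step 2 ⇒ step 3: CCACCAAADCCAAADADBC ⇒ CCA·CCA·AAD·CCA·CCA·AAD·AAD·AAD·ADB·CCA·CCA·AAD·AAD·AAD·ADB·AAD·ADB·C·CCA
    A ↦ AAD
    B ↦ C
    C ↦ CCA
    D ↦ ADB

A->AAD, B->C, C->CCA, D->ADB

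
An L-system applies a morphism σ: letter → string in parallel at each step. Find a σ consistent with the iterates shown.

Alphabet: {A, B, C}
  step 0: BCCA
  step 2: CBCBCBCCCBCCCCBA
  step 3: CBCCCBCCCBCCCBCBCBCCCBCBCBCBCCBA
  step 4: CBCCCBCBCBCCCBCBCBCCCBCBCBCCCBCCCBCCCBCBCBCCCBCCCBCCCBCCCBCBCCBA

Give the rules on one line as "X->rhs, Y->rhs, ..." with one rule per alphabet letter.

  step 3 ⇒ step 4: CBCCCBCCCBCCCBCBCBCCCBCBCBCBCCBA ⇒ CB·CC·CB·CB·CB·CC·CB·CB·CB·CC·CB·CB·CB·CC·CB·CC·CB·CC·CB·CB·CB·CC·CB·CC·CB·CC·CB·CC·CB·CB·CC·BA
    A ↦ BA
    B ↦ CC
    C ↦ CB

A->BA, B->CC, C->CB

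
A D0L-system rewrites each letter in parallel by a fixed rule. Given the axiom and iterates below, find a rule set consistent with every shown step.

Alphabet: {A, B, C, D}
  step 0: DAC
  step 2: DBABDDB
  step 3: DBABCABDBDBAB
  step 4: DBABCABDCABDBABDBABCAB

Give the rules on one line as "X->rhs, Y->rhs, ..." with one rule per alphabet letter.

  step 3 ⇒ step 4: DBABCABDBDBAB ⇒ DB·AB·C·AB·D·C·AB·DB·AB·DB·AB·C·AB
    A ↦ C
    B ↦ AB
    C ↦ D
    D ↦ DB

A->C, B->AB, C->D, D->DB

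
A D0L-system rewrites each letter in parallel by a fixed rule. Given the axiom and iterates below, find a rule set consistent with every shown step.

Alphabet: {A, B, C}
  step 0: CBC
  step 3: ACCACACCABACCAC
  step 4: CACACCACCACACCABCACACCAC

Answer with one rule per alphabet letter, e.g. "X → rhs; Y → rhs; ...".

A->C, B->AB, C->AC

  step 3 ⇒ step 4: ACCACACCABACCAC ⇒ C·AC·AC·C·AC·C·AC·AC·C·AB·C·AC·AC·C·AC
    A ↦ C
    B ↦ AB
    C ↦ AC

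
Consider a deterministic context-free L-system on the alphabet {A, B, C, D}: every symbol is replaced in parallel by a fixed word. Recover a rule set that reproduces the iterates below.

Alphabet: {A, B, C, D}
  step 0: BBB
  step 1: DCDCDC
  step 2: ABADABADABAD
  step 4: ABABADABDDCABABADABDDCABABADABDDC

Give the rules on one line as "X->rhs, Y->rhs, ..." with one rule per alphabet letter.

  step 1 ⇒ step 2: DCDCDC ⇒ AB·AD·AB·AD·AB·AD
    C ↦ AD
    D ↦ AB
    A ↦ D  (constrained at step 2)
  step 0 ⇒ step 1: BBB ⇒ DC·DC·DC
    B ↦ DC

A->D, B->DC, C->AD, D->AB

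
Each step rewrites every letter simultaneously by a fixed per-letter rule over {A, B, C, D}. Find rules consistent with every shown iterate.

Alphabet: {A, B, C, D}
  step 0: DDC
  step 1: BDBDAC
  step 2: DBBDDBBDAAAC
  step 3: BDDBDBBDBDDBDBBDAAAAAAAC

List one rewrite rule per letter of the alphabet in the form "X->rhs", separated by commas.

A->AA, B->DB, C->AC, D->BD

  step 2 ⇒ step 3: DBBDDBBDAAAC ⇒ BD·DB·DB·BD·BD·DB·DB·BD·AA·AA·AA·AC
    A ↦ AA
    B ↦ DB
    C ↦ AC
    D ↦ BD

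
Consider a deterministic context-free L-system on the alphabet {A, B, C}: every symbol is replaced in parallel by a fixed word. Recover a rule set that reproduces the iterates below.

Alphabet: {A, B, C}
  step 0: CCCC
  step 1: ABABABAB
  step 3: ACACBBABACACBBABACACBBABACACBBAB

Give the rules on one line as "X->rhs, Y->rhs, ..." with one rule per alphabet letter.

  step 0 ⇒ step 1: CCCC ⇒ AB·AB·AB·AB
    C ↦ AB
    A ↦ BB  (constrained at step 1)
    B ↦ AC  (constrained at step 1)

A->BB, B->AC, C->AB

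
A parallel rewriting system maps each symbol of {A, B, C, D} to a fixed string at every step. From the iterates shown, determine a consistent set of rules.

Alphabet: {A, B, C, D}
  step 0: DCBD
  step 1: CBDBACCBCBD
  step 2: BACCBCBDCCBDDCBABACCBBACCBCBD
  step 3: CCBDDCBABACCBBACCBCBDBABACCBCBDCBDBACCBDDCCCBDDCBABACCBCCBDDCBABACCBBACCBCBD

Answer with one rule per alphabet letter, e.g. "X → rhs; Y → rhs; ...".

  step 2 ⇒ step 3: BACCBCBDCCBDDCBABACCBBACCBCBD ⇒ CCB·DDC·BA·BA·CCB·BA·CCB·CBD·BA·BA·CCB·CBD·CBD·BA·CCB·DDC·CCB·DDC·BA·BA·CCB·CCB·DDC·BA·BA·CCB·BA·CCB·CBD
    A ↦ DDC
    B ↦ CCB
    C ↦ BA
    D ↦ CBD

A->DDC, B->CCB, C->BA, D->CBD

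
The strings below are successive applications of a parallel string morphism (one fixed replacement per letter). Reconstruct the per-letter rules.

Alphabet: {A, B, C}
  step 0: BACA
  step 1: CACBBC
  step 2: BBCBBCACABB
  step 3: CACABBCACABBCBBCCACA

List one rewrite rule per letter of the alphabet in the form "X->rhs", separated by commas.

A->C, B->CA, C->BB

  step 2 ⇒ step 3: BBCBBCACABB ⇒ CA·CA·BB·CA·CA·BB·C·BB·C·CA·CA
    A ↦ C
    B ↦ CA
    C ↦ BB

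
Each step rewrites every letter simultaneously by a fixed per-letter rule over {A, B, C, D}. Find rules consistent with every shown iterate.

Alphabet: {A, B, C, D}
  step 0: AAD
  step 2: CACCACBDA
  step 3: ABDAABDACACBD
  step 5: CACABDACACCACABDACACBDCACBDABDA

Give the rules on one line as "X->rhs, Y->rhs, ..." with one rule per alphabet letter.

  step 2 ⇒ step 3: CACCACBDA ⇒ A·BD·A·A·BD·A·C·AC·BD
    A ↦ BD
    B ↦ C
    C ↦ A
    D ↦ AC

A->BD, B->C, C->A, D->AC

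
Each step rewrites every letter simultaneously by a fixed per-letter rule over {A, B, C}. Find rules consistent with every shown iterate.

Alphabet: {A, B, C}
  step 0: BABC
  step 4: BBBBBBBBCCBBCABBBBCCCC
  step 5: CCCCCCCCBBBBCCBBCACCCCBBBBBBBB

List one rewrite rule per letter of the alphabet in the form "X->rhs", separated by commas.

A->CA, B->C, C->BB

  step 4 ⇒ step 5: BBBBBBBBCCBBCABBBBCCCC ⇒ C·C·C·C·C·C·C·C·BB·BB·C·C·BB·CA·C·C·C·C·BB·BB·BB·BB
    A ↦ CA
    B ↦ C
    C ↦ BB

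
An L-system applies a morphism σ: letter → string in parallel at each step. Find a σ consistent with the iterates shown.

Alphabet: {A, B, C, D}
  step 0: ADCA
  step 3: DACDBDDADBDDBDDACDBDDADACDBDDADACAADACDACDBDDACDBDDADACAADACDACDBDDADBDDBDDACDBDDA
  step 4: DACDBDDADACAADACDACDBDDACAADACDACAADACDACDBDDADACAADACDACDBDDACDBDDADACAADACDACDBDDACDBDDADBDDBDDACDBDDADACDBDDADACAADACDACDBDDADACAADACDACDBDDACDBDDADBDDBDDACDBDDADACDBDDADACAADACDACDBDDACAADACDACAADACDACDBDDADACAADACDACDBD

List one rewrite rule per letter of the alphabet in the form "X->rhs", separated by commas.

A->DBD, B->AA, C->DA, D->DAC

  step 3 ⇒ step 4: DACDBDDADBDDBDDACDBDDADACDBDDADACAADACDACDBDDACDBDDADACAADACDACDBDDADBDDBDDACDBDDA ⇒ DAC·DBD·DA·DAC·AA·DAC·DAC·DBD·DAC·AA·DAC·DAC·AA·DAC·DAC·DBD·DA·DAC·AA·DAC·DAC·DBD·DAC·DBD·DA·DAC·AA·DAC·DAC·DBD·DAC·DBD·DA·DBD·DBD·DAC·DBD·DA·DAC·DBD·DA·DAC·AA·DAC·DAC·DBD·DA·DAC·AA·DAC·DAC·DBD·DAC·DBD·DA·DBD·DBD·DAC·DBD·DA·DAC·DBD·DA·DAC·AA·DAC·DAC·DBD·DAC·AA·DAC·DAC·AA·DAC·DAC·DBD·DA·DAC·AA·DAC·DAC·DBD
    A ↦ DBD
    B ↦ AA
    C ↦ DA
    D ↦ DAC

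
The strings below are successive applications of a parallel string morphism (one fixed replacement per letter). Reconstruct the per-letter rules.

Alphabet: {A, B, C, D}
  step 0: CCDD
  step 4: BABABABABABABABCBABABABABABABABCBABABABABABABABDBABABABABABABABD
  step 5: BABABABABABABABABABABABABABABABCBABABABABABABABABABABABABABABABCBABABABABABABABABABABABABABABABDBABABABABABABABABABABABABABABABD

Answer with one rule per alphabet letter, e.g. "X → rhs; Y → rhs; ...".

A->BA, B->BA, C->BC, D->BD

  step 4 ⇒ step 5: BABABABABABABABCBABABABABABABABCBABABABABABABABDBABABABABABABABD ⇒ BA·BA·BA·BA·BA·BA·BA·BA·BA·BA·BA·BA·BA·BA·BA·BC·BA·BA·BA·BA·BA·BA·BA·BA·BA·BA·BA·BA·BA·BA·BA·BC·BA·BA·BA·BA·BA·BA·BA·BA·BA·BA·BA·BA·BA·BA·BA·BD·BA·BA·BA·BA·BA·BA·BA·BA·BA·BA·BA·BA·BA·BA·BA·BD
    A ↦ BA
    B ↦ BA
    C ↦ BC
    D ↦ BD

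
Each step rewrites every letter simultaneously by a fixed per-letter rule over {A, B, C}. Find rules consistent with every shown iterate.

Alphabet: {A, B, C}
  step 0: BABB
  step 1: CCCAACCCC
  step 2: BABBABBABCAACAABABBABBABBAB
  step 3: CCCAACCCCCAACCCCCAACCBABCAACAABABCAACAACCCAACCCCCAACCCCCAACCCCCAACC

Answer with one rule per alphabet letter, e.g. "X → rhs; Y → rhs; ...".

A->CAA, B->CC, C->BAB

  step 2 ⇒ step 3: BABBABBABCAACAABABBABBABBAB ⇒ CC·CAA·CC·CC·CAA·CC·CC·CAA·CC·BAB·CAA·CAA·BAB·CAA·CAA·CC·CAA·CC·CC·CAA·CC·CC·CAA·CC·CC·CAA·CC
    A ↦ CAA
    B ↦ CC
    C ↦ BAB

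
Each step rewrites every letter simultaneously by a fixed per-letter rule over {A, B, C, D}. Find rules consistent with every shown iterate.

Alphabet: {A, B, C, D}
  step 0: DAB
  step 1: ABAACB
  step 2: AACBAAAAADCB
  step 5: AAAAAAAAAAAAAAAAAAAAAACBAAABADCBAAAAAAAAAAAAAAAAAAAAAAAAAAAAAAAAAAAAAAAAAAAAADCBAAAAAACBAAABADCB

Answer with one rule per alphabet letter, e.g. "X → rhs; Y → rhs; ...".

A->AA, B->CB, C->AD, D->AB

  step 1 ⇒ step 2: ABAACB ⇒ AA·CB·AA·AA·AD·CB
    A ↦ AA
    B ↦ CB
    C ↦ AD
  step 0 ⇒ step 1: DAB ⇒ AB·AA·CB
    D ↦ AB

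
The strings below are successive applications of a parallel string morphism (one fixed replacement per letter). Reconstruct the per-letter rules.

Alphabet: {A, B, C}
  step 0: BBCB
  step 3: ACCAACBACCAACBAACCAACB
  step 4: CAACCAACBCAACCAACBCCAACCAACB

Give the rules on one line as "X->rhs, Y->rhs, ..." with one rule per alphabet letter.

A->C, B->ACB, C->A

  step 3 ⇒ step 4: ACCAACBACCAACBAACCAACB ⇒ C·A·A·C·C·A·ACB·C·A·A·C·C·A·ACB·C·C·A·A·C·C·A·ACB
    A ↦ C
    B ↦ ACB
    C ↦ A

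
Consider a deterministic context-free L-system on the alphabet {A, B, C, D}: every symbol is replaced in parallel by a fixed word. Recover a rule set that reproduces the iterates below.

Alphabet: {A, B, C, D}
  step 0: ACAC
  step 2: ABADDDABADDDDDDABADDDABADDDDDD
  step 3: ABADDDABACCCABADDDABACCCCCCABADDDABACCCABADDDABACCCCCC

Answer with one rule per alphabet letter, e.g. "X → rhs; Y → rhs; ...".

A->ABA, B->DDD, C->BB, D->C

  step 2 ⇒ step 3: ABADDDABADDDDDDABADDDABADDDDDD ⇒ ABA·DDD·ABA·C·C·C·ABA·DDD·ABA·C·C·C·C·C·C·ABA·DDD·ABA·C·C·C·ABA·DDD·ABA·C·C·C·C·C·C
    A ↦ ABA
    B ↦ DDD
    D ↦ C
    C ↦ BB  (constrained at step 0)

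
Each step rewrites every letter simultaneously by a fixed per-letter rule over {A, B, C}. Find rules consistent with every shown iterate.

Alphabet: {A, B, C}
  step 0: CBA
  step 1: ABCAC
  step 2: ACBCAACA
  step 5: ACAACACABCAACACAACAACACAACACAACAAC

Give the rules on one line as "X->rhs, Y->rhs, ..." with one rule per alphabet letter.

  step 1 ⇒ step 2: ABCAC ⇒ AC·BC·A·AC·A
    A ↦ AC
    B ↦ BC
    C ↦ A

A->AC, B->BC, C->A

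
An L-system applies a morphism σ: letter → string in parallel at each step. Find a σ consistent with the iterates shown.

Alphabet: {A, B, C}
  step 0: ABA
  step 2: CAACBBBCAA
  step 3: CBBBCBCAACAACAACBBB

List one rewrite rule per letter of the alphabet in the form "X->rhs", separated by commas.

A->B, B->CAA, C->CB

  step 2 ⇒ step 3: CAACBBBCAA ⇒ CB·B·B·CB·CAA·CAA·CAA·CB·B·B
    A ↦ B
    B ↦ CAA
    C ↦ CB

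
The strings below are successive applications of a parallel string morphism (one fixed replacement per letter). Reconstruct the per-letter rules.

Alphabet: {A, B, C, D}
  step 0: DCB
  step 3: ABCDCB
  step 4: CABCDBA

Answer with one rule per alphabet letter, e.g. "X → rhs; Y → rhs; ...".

A->C, B->A, C->B, D->CD

  step 3 ⇒ step 4: ABCDCB ⇒ C·A·B·CD·B·A
    A ↦ C
    B ↦ A
    C ↦ B
    D ↦ CD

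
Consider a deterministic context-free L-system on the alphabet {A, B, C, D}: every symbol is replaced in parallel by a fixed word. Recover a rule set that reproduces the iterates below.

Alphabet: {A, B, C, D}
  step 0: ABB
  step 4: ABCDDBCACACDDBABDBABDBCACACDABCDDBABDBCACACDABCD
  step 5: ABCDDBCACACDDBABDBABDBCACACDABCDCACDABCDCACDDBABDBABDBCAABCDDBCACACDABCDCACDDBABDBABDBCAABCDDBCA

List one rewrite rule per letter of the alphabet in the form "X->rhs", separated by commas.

  step 4 ⇒ step 5: ABCDDBCACACDDBABDBABDBCACACDABCDDBABDBCACACDABCD ⇒ AB·CD·DB·CA·CA·CD·DB·AB·DB·AB·DB·CA·CA·CD·AB·CD·CA·CD·AB·CD·CA·CD·DB·AB·DB·AB·DB·CA·AB·CD·DB·CA·CA·CD·AB·CD·CA·CD·DB·AB·DB·AB·DB·CA·AB·CD·DB·CA
    A ↦ AB
    B ↦ CD
    C ↦ DB
    D ↦ CA

A->AB, B->CD, C->DB, D->CA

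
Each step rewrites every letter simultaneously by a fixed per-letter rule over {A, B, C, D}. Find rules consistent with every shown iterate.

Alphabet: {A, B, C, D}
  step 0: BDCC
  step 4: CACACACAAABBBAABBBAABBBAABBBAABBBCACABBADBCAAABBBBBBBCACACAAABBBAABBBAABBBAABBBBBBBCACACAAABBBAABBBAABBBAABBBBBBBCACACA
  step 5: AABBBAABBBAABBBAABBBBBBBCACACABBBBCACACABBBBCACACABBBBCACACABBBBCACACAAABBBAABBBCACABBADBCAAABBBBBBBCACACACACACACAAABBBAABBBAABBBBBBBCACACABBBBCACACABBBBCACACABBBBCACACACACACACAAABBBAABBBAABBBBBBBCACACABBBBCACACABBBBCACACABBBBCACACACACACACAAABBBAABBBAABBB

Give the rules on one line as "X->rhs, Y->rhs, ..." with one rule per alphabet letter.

A->BB, B->CA, C->AAB, D->ADB

  step 4 ⇒ step 5: CACACACAAABBBAABBBAABBBAABBBAABBBCACABBADBCAAABBBBBBBCACACAAABBBAABBBAABBBAABBBBBBBCACACAAABBBAABBBAABBBAABBBBBBBCACACA ⇒ AAB·BB·AAB·BB·AAB·BB·AAB·BB·BB·BB·CA·CA·CA·BB·BB·CA·CA·CA·BB·BB·CA·CA·CA·BB·BB·CA·CA·CA·BB·BB·CA·CA·CA·AAB·BB·AAB·BB·CA·CA·BB·ADB·CA·AAB·BB·BB·BB·CA·CA·CA·CA·CA·CA·CA·AAB·BB·AAB·BB·AAB·BB·BB·BB·CA·CA·CA·BB·BB·CA·CA·CA·BB·BB·CA·CA·CA·BB·BB·CA·CA·CA·CA·CA·CA·CA·AAB·BB·AAB·BB·AAB·BB·BB·BB·CA·CA·CA·BB·BB·CA·CA·CA·BB·BB·CA·CA·CA·BB·BB·CA·CA·CA·CA·CA·CA·CA·AAB·BB·AAB·BB·AAB·BB
    A ↦ BB
    B ↦ CA
    C ↦ AAB
    D ↦ ADB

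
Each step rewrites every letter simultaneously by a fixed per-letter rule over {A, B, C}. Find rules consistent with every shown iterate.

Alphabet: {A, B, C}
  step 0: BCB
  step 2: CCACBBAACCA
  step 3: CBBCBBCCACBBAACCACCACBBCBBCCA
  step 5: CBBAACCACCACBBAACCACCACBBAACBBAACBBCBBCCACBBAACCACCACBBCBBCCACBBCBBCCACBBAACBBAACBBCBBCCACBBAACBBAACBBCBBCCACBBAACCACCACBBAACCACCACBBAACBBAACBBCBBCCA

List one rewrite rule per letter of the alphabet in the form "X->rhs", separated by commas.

  step 2 ⇒ step 3: CCACBBAACCA ⇒ CBB·CBB·CCA·CBB·A·A·CCA·CCA·CBB·CBB·CCA
    A ↦ CCA
    B ↦ A
    C ↦ CBB

A->CCA, B->A, C->CBB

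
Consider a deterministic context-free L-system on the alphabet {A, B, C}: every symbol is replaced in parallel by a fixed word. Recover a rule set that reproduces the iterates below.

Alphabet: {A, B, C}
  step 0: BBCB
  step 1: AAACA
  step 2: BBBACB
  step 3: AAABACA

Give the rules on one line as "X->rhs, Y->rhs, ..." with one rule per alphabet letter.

  step 2 ⇒ step 3: BBBACB ⇒ A·A·A·B·AC·A
    A ↦ B
    B ↦ A
    C ↦ AC

A->B, B->A, C->AC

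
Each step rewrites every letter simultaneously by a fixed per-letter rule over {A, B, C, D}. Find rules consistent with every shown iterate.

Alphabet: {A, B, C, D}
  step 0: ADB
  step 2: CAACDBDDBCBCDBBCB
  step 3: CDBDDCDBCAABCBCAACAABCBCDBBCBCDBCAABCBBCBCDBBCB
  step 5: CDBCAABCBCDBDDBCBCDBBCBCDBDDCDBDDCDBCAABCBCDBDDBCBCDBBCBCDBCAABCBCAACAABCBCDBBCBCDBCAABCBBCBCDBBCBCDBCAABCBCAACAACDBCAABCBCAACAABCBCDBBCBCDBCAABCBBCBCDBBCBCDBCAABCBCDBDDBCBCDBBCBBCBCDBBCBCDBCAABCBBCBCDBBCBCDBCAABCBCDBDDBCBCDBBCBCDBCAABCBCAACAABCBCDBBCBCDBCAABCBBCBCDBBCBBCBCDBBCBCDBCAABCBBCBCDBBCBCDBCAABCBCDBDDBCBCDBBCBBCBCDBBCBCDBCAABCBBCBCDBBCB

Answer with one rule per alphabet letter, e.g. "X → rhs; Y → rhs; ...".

A->D, B->BCB, C->CDB, D->CAA

  step 2 ⇒ step 3: CAACDBDDBCBCDBBCB ⇒ CDB·D·D·CDB·CAA·BCB·CAA·CAA·BCB·CDB·BCB·CDB·CAA·BCB·BCB·CDB·BCB
    A ↦ D
    B ↦ BCB
    C ↦ CDB
    D ↦ CAA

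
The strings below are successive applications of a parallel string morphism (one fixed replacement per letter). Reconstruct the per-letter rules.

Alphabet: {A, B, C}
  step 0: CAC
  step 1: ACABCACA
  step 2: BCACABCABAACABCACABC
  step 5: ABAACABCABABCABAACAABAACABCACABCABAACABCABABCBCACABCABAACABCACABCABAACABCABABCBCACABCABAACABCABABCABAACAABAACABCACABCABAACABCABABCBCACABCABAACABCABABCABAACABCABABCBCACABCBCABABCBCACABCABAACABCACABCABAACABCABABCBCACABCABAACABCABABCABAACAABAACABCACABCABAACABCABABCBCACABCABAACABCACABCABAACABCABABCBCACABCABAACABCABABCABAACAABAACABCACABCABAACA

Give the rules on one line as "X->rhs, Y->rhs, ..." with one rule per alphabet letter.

A->BC, B->ABA, C->ACA

  step 1 ⇒ step 2: ACABCACA ⇒ BC·ACA·BC·ABA·ACA·BC·ACA·BC
    A ↦ BC
    B ↦ ABA
    C ↦ ACA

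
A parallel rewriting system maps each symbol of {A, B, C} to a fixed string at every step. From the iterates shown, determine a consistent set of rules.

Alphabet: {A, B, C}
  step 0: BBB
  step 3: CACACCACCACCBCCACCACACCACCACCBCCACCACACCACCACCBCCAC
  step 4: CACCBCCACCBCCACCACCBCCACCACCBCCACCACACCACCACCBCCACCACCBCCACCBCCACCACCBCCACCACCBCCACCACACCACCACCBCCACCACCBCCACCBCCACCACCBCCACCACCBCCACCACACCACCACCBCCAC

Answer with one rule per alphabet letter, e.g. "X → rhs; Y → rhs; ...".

  step 3 ⇒ step 4: CACACCACCACCBCCACCACACCACCACCBCCACCACACCACCACCBCCAC ⇒ CAC·CBC·CAC·CBC·CAC·CAC·CBC·CAC·CAC·CBC·CAC·CAC·AC·CAC·CAC·CBC·CAC·CAC·CBC·CAC·CBC·CAC·CAC·CBC·CAC·CAC·CBC·CAC·CAC·AC·CAC·CAC·CBC·CAC·CAC·CBC·CAC·CBC·CAC·CAC·CBC·CAC·CAC·CBC·CAC·CAC·AC·CAC·CAC·CBC·CAC
    A ↦ CBC
    B ↦ AC
    C ↦ CAC

A->CBC, B->AC, C->CAC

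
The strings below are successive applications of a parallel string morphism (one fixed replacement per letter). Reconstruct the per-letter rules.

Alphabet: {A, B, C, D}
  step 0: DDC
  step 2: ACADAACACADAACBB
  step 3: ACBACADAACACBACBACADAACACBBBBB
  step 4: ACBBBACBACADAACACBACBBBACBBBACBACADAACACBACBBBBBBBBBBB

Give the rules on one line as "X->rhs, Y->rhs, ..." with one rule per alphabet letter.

A->AC, B->BB, C->B, D->ADA

  step 3 ⇒ step 4: ACBACADAACACBACBACADAACACBBBBB ⇒ AC·B·BB·AC·B·AC·ADA·AC·AC·B·AC·B·BB·AC·B·BB·AC·B·AC·ADA·AC·AC·B·AC·B·BB·BB·BB·BB·BB
    A ↦ AC
    B ↦ BB
    C ↦ B
    D ↦ ADA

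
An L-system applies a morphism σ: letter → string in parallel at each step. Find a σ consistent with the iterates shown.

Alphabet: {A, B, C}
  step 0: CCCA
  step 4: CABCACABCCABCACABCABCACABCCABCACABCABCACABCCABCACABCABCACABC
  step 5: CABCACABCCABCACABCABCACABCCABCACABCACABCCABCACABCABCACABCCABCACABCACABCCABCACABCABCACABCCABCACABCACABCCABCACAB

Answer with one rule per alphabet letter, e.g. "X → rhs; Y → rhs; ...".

  step 4 ⇒ step 5: CABCACABCCABCACABCABCACABCCABCACABCABCACABCCABCACABCABCACABC ⇒ CAB·C·A·CAB·C·CAB·C·A·CAB·CAB·C·A·CAB·C·CAB·C·A·CAB·C·A·CAB·C·CAB·C·A·CAB·CAB·C·A·CAB·C·CAB·C·A·CAB·C·A·CAB·C·CAB·C·A·CAB·CAB·C·A·CAB·C·CAB·C·A·CAB·C·A·CAB·C·CAB·C·A·CAB
    A ↦ C
    B ↦ A
    C ↦ CAB

A->C, B->A, C->CAB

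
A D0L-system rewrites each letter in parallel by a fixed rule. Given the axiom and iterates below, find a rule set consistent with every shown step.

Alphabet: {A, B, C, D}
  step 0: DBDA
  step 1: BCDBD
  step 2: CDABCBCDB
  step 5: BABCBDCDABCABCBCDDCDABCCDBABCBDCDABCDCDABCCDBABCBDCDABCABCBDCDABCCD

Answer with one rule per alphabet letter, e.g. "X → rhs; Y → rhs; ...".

A->D, B->CD, C->ABC, D->B

  step 1 ⇒ step 2: BCDBD ⇒ CD·ABC·B·CD·B
    B ↦ CD
    C ↦ ABC
    D ↦ B
  step 0 ⇒ step 1: DBDA ⇒ B·CD·B·D
    A ↦ D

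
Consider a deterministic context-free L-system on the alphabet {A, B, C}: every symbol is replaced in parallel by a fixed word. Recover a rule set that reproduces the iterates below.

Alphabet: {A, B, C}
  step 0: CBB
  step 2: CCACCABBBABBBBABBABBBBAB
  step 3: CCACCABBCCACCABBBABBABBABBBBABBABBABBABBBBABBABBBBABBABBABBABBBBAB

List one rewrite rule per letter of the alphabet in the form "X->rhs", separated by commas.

  step 2 ⇒ step 3: CCACCABBBABBBBABBABBBBAB ⇒ CCA·CCA·BB·CCA·CCA·BB·BAB·BAB·BAB·BB·BAB·BAB·BAB·BAB·BB·BAB·BAB·BB·BAB·BAB·BAB·BAB·BB·BAB
    A ↦ BB
    B ↦ BAB
    C ↦ CCA

A->BB, B->BAB, C->CCA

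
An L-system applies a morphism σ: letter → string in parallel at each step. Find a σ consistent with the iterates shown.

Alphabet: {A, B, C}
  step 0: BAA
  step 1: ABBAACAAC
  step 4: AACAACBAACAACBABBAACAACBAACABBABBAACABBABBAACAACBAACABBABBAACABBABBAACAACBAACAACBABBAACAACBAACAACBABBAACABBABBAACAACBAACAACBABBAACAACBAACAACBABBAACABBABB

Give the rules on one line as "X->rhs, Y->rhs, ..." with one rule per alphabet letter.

A->AAC, B->ABB, C->B

  step 0 ⇒ step 1: BAA ⇒ ABB·AAC·AAC
    A ↦ AAC
    B ↦ ABB
    C ↦ B  (constrained at step 1)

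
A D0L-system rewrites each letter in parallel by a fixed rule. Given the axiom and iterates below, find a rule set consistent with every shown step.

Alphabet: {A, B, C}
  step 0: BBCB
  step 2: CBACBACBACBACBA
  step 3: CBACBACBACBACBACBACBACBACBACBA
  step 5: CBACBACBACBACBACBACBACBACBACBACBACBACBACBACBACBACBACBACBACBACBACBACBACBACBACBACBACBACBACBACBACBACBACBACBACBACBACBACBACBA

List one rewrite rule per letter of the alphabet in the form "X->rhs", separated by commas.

  step 2 ⇒ step 3: CBACBACBACBACBA ⇒ CBA·C·BA·CBA·C·BA·CBA·C·BA·CBA·C·BA·CBA·C·BA
    A ↦ BA
    B ↦ C
    C ↦ CBA

A->BA, B->C, C->CBA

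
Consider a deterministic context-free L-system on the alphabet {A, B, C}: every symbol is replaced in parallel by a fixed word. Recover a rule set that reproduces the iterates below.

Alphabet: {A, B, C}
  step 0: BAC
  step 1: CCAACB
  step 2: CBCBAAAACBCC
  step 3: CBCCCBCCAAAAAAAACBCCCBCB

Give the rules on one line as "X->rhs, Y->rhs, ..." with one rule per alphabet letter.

  step 2 ⇒ step 3: CBCBAAAACBCC ⇒ CB·CC·CB·CC·AA·AA·AA·AA·CB·CC·CB·CB
    A ↦ AA
    B ↦ CC
    C ↦ CB

A->AA, B->CC, C->CB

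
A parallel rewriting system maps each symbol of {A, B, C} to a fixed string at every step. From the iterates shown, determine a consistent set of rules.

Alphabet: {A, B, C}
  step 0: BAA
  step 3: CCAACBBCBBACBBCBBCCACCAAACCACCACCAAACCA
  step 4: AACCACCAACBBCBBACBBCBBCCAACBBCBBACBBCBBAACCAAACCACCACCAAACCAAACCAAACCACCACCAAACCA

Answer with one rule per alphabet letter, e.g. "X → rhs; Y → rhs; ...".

A->CCA, B->CBB, C->A

  step 3 ⇒ step 4: CCAACBBCBBACBBCBBCCACCAAACCACCACCAAACCA ⇒ A·A·CCA·CCA·A·CBB·CBB·A·CBB·CBB·CCA·A·CBB·CBB·A·CBB·CBB·A·A·CCA·A·A·CCA·CCA·CCA·A·A·CCA·A·A·CCA·A·A·CCA·CCA·CCA·A·A·CCA
    A ↦ CCA
    B ↦ CBB
    C ↦ A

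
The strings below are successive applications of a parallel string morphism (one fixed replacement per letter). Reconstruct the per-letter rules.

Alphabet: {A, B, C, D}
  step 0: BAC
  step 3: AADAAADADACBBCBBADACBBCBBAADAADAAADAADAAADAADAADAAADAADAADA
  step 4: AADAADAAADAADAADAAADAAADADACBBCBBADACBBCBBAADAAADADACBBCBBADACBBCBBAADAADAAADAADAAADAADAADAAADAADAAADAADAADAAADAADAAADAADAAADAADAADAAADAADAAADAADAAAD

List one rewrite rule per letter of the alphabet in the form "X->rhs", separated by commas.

A->AAD, B->CBB, C->ADA, D->A

  step 3 ⇒ step 4: AADAAADADACBBCBBADACBBCBBAADAADAAADAADAAADAADAADAAADAADAADA ⇒ AAD·AAD·A·AAD·AAD·AAD·A·AAD·A·AAD·ADA·CBB·CBB·ADA·CBB·CBB·AAD·A·AAD·ADA·CBB·CBB·ADA·CBB·CBB·AAD·AAD·A·AAD·AAD·A·AAD·AAD·AAD·A·AAD·AAD·A·AAD·AAD·AAD·A·AAD·AAD·A·AAD·AAD·A·AAD·AAD·AAD·A·AAD·AAD·A·AAD·AAD·A·AAD
    A ↦ AAD
    B ↦ CBB
    C ↦ ADA
    D ↦ A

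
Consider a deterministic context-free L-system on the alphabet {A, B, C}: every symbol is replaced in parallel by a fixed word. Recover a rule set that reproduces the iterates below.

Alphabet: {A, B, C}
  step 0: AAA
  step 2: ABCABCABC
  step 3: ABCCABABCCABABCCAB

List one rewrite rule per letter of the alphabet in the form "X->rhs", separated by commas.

A->AB, B->C, C->CAB

  step 2 ⇒ step 3: ABCABCABC ⇒ AB·C·CAB·AB·C·CAB·AB·C·CAB
    A ↦ AB
    B ↦ C
    C ↦ CAB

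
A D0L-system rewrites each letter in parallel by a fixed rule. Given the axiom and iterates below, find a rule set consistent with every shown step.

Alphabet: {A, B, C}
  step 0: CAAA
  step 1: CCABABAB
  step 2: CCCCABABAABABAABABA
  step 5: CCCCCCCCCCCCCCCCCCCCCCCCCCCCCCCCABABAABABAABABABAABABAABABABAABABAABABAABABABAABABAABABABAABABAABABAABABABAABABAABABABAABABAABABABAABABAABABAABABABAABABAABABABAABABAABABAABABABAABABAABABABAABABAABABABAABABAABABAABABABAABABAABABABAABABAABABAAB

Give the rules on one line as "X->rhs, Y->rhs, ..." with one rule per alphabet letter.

A->AB, B->ABA, C->CC

  step 1 ⇒ step 2: CCABABAB ⇒ CC·CC·AB·ABA·AB·ABA·AB·ABA
    A ↦ AB
    B ↦ ABA
    C ↦ CC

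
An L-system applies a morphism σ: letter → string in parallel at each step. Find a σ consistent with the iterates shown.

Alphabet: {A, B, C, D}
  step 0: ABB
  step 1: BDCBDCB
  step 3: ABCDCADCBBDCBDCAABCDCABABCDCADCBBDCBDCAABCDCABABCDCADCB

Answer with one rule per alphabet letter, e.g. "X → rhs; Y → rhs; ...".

A->B, B->DCB, C->DCA, D->ABC

  step 0 ⇒ step 1: ABB ⇒ B·DCB·DCB
    A ↦ B
    B ↦ DCB
    C ↦ DCA  (constrained at step 1)
    D ↦ ABC  (constrained at step 1)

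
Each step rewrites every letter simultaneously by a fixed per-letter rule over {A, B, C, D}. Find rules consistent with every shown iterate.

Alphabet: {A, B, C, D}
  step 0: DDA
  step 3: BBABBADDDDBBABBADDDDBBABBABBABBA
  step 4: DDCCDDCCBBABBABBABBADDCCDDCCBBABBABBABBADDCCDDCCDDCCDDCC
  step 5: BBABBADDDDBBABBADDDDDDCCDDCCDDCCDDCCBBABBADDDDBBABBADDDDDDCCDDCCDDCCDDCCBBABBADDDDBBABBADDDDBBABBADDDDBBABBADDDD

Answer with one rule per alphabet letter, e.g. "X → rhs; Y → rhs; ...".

  step 4 ⇒ step 5: DDCCDDCCBBABBABBABBADDCCDDCCBBABBABBABBADDCCDDCCDDCCDDCC ⇒ BBA·BBA·DD·DD·BBA·BBA·DD·DD·D·D·CC·D·D·CC·D·D·CC·D·D·CC·BBA·BBA·DD·DD·BBA·BBA·DD·DD·D·D·CC·D·D·CC·D·D·CC·D·D·CC·BBA·BBA·DD·DD·BBA·BBA·DD·DD·BBA·BBA·DD·DD·BBA·BBA·DD·DD
    A ↦ CC
    B ↦ D
    C ↦ DD
    D ↦ BBA

A->CC, B->D, C->DD, D->BBA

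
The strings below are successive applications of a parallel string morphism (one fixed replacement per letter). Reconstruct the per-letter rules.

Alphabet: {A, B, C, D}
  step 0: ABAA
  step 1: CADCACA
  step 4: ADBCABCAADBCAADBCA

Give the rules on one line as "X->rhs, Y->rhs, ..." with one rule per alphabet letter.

A->CA, B->D, C->B, D->A

  step 0 ⇒ step 1: ABAA ⇒ CA·D·CA·CA
    A ↦ CA
    B ↦ D
    C ↦ B  (constrained at step 1)
    D ↦ A  (constrained at step 1)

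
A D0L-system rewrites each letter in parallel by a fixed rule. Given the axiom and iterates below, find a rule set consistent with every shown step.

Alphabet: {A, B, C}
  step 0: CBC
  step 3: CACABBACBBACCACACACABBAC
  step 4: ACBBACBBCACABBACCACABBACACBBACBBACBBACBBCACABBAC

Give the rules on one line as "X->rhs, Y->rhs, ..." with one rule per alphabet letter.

  step 3 ⇒ step 4: CACABBACBBACCACACACABBAC ⇒ AC·BB·AC·BB·CA·CA·BB·AC·CA·CA·BB·AC·AC·BB·AC·BB·AC·BB·AC·BB·CA·CA·BB·AC
    A ↦ BB
    B ↦ CA
    C ↦ AC

A->BB, B->CA, C->AC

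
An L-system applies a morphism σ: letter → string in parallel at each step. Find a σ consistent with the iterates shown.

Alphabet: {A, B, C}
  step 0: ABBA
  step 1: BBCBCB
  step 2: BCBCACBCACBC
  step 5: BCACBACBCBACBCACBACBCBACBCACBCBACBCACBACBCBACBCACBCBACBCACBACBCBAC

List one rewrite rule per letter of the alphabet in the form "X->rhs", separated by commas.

A->B, B->BC, C->AC

  step 1 ⇒ step 2: BBCBCB ⇒ BC·BC·AC·BC·AC·BC
    B ↦ BC
    C ↦ AC
  step 0 ⇒ step 1: ABBA ⇒ B·BC·BC·B
    A ↦ B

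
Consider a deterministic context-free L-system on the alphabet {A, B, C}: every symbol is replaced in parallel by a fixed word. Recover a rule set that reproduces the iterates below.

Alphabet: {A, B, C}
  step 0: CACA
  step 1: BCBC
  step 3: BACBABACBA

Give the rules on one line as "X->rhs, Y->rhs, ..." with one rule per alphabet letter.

A->C, B->BA, C->B

  step 0 ⇒ step 1: CACA ⇒ B·C·B·C
    A ↦ C
    C ↦ B
    B ↦ BA  (constrained at step 1)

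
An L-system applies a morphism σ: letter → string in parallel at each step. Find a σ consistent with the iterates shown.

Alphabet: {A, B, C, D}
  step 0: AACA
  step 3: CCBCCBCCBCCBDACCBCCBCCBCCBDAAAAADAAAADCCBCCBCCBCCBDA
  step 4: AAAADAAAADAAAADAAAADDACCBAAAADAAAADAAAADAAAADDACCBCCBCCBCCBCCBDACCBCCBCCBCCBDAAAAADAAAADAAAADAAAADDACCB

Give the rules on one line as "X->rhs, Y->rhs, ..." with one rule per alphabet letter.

  step 3 ⇒ step 4: CCBCCBCCBCCBDACCBCCBCCBCCBDAAAAADAAAADCCBCCBCCBCCBDA ⇒ AA·AA·D·AA·AA·D·AA·AA·D·AA·AA·D·DA·CCB·AA·AA·D·AA·AA·D·AA·AA·D·AA·AA·D·DA·CCB·CCB·CCB·CCB·CCB·DA·CCB·CCB·CCB·CCB·DA·AA·AA·D·AA·AA·D·AA·AA·D·AA·AA·D·DA·CCB
    A ↦ CCB
    B ↦ D
    C ↦ AA
    D ↦ DA

A->CCB, B->D, C->AA, D->DA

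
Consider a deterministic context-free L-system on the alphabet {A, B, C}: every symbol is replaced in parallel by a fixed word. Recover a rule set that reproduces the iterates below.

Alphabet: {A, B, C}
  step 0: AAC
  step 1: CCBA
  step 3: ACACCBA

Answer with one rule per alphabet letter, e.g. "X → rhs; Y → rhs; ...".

  step 0 ⇒ step 1: AAC ⇒ C·C·BA
    A ↦ C
    C ↦ BA
    B ↦ A  (constrained at step 1)

A->C, B->A, C->BA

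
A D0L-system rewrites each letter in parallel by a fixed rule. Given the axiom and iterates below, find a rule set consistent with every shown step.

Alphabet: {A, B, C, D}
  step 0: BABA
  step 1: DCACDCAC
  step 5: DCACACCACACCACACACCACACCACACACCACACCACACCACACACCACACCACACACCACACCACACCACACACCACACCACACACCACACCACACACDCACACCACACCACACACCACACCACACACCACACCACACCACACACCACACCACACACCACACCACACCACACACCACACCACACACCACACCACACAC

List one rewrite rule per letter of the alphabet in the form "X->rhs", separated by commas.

A->CAC, B->D, C->CA, D->B

  step 0 ⇒ step 1: BABA ⇒ D·CAC·D·CAC
    A ↦ CAC
    B ↦ D
    C ↦ CA  (constrained at step 1)
    D ↦ B  (constrained at step 1)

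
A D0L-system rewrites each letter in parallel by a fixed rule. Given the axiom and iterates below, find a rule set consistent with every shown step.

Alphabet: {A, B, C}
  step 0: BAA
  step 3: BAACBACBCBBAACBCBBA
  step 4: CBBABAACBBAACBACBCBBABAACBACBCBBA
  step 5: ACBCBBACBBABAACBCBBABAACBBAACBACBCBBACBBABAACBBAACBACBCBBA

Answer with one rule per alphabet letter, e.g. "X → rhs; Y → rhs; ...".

  step 4 ⇒ step 5: CBBABAACBBAACBACBCBBABAACBACBCBBA ⇒ A·CB·CB·BA·CB·BA·BA·A·CB·CB·BA·BA·A·CB·BA·A·CB·A·CB·CB·BA·CB·BA·BA·A·CB·BA·A·CB·A·CB·CB·BA
    A ↦ BA
    B ↦ CB
    C ↦ A

A->BA, B->CB, C->A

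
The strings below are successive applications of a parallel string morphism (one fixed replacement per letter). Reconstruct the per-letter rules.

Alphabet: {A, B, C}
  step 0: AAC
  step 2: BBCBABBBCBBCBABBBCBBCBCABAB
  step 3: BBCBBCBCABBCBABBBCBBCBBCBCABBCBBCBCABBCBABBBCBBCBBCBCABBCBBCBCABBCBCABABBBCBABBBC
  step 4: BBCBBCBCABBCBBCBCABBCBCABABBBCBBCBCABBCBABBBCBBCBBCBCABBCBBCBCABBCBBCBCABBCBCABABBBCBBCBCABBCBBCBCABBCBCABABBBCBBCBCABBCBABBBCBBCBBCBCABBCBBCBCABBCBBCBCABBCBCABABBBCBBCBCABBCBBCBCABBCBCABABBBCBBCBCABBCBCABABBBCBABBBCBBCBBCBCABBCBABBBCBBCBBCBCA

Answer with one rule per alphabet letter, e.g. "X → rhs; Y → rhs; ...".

A->BAB, B->BBC, C->BCA

  step 3 ⇒ step 4: BBCBBCBCABBCBABBBCBBCBBCBCABBCBBCBCABBCBABBBCBBCBBCBCABBCBBCBCABBCBCABABBBCBABBBC ⇒ BBC·BBC·BCA·BBC·BBC·BCA·BBC·BCA·BAB·BBC·BBC·BCA·BBC·BAB·BBC·BBC·BBC·BCA·BBC·BBC·BCA·BBC·BBC·BCA·BBC·BCA·BAB·BBC·BBC·BCA·BBC·BBC·BCA·BBC·BCA·BAB·BBC·BBC·BCA·BBC·BAB·BBC·BBC·BBC·BCA·BBC·BBC·BCA·BBC·BBC·BCA·BBC·BCA·BAB·BBC·BBC·BCA·BBC·BBC·BCA·BBC·BCA·BAB·BBC·BBC·BCA·BBC·BCA·BAB·BBC·BAB·BBC·BBC·BBC·BCA·BBC·BAB·BBC·BBC·BBC·BCA
    A ↦ BAB
    B ↦ BBC
    C ↦ BCA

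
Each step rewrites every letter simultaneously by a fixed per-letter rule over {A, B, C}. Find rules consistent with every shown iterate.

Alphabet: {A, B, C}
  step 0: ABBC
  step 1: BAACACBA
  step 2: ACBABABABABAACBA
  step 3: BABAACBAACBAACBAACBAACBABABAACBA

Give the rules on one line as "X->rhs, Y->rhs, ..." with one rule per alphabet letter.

  step 2 ⇒ step 3: ACBABABABABAACBA ⇒ BA·BA·AC·BA·AC·BA·AC·BA·AC·BA·AC·BA·BA·BA·AC·BA
    A ↦ BA
    B ↦ AC
    C ↦ BA

A->BA, B->AC, C->BA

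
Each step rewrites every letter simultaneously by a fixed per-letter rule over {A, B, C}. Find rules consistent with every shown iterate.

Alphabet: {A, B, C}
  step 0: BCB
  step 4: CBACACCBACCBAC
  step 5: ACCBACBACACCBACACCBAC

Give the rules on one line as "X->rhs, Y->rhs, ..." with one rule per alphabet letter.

  step 4 ⇒ step 5: CBACACCBACCBAC ⇒ AC·C·B·AC·B·AC·AC·C·B·AC·AC·C·B·AC
    A ↦ B
    B ↦ C
    C ↦ AC

A->B, B->C, C->AC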